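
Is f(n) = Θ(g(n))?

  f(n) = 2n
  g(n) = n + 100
True

f(n) = 2n and g(n) = n + 100 are both O(n).
Since they have the same asymptotic growth rate, f(n) = Θ(g(n)) is true.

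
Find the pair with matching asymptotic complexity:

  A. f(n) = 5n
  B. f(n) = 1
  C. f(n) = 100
B and C

Examining each function:
  A. 5n is O(n)
  B. 1 is O(1)
  C. 100 is O(1)

Functions B and C both have the same complexity class.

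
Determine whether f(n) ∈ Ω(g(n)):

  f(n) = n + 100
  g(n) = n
True

f(n) = n + 100 and g(n) = n are both O(n).
Big-Ω permits equal growth rates (f ≥ c·g for some c > 0), so f(n) = Ω(g(n)) is true.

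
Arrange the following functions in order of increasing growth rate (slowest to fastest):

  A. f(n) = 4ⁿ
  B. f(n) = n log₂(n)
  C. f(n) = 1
C < B < A

Comparing growth rates:
C = 1 is O(1)
B = n log₂(n) is O(n log n)
A = 4ⁿ is O(4ⁿ)

Therefore, the order from slowest to fastest is: C < B < A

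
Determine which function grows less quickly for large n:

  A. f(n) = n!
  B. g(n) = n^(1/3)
B

f(n) = n! is O(n!), while g(n) = n^(1/3) is O(n^(1/3)).
Since O(n^(1/3)) grows slower than O(n!), g(n) is dominated.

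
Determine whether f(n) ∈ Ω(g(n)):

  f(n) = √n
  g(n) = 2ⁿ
False

f(n) = √n is O(√n), and g(n) = 2ⁿ is O(2ⁿ).
Since O(√n) grows slower than O(2ⁿ), f(n) = Ω(g(n)) is false.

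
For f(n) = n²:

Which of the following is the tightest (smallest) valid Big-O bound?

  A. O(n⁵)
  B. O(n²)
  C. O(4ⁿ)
B

f(n) = n² is O(n²).
All listed options are valid Big-O bounds (upper bounds),
but O(n²) is the tightest (smallest valid bound).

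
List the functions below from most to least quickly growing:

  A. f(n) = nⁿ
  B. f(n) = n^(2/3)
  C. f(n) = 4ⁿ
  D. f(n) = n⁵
A > C > D > B

Comparing growth rates:
A = nⁿ is O(nⁿ)
C = 4ⁿ is O(4ⁿ)
D = n⁵ is O(n⁵)
B = n^(2/3) is O(n^(2/3))

Therefore, the order from fastest to slowest is: A > C > D > B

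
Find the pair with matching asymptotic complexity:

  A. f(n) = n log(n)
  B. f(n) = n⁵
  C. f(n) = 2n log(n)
A and C

Examining each function:
  A. n log(n) is O(n log n)
  B. n⁵ is O(n⁵)
  C. 2n log(n) is O(n log n)

Functions A and C both have the same complexity class.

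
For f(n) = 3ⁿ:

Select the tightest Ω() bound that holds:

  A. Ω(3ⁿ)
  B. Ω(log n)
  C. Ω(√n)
A

f(n) = 3ⁿ is Ω(3ⁿ).
All listed options are valid Big-Ω bounds (lower bounds),
but Ω(3ⁿ) is the tightest (largest valid bound).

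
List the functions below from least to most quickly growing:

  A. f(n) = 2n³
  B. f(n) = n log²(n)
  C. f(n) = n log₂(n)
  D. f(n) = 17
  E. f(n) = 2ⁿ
D < C < B < A < E

Comparing growth rates:
D = 17 is O(1)
C = n log₂(n) is O(n log n)
B = n log²(n) is O(n log² n)
A = 2n³ is O(n³)
E = 2ⁿ is O(2ⁿ)

Therefore, the order from slowest to fastest is: D < C < B < A < E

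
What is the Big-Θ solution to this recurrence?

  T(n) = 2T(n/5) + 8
Θ(n^log₅(2))

Master Theorem: a = 2, b = 5, f(n) = 8.
Compute the critical exponent d = log₅(2) = 0.431.
Compare f(n) = Θ(1) against n^d:
  k = 0 < d = 0.431, so f(n) = O(n^(d-ε)) — Case 1.
  The recursion cost dominates: T(n) = Θ(n^d) = Θ(n^log₅(2)).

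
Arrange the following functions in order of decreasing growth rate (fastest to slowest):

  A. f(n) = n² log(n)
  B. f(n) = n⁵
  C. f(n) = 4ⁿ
C > B > A

Comparing growth rates:
C = 4ⁿ is O(4ⁿ)
B = n⁵ is O(n⁵)
A = n² log(n) is O(n² log n)

Therefore, the order from fastest to slowest is: C > B > A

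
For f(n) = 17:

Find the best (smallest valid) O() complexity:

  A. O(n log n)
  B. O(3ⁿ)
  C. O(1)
C

f(n) = 17 is O(1).
All listed options are valid Big-O bounds (upper bounds),
but O(1) is the tightest (smallest valid bound).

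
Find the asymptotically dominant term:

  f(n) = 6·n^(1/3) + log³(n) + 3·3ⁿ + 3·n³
3·3ⁿ

Looking at each term:
  - 6·n^(1/3) is O(n^(1/3))
  - log³(n) is O(log³ n)
  - 3·3ⁿ is O(3ⁿ)
  - 3·n³ is O(n³)

The term 3·3ⁿ (O(3ⁿ)) grows fastest and dominates all others.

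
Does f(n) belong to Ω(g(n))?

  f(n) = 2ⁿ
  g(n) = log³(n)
True

f(n) = 2ⁿ is O(2ⁿ), and g(n) = log³(n) is O(log³ n).
Since O(2ⁿ) grows at least as fast as O(log³ n), f(n) = Ω(g(n)) is true.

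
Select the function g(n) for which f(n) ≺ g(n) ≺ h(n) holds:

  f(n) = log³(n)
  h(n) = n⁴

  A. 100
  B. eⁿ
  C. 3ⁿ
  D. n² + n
D

We need g(n) with log³(n) = o(g(n)) and g(n) = o(n⁴), i.e. O(log³ n) ≺ g ≺ O(n⁴).
Check each option:
  A. 100 — O(1) does not grow strictly faster than f(n)
  B. eⁿ — O(eⁿ) does not grow strictly slower than h(n)
  C. 3ⁿ — O(3ⁿ) does not grow strictly slower than h(n)
  D. n² + n — O(n²) is strictly between O(log³ n) and O(n⁴) ✓

Only option D (n² + n) lies strictly between.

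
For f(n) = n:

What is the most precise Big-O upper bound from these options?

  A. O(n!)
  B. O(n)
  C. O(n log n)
B

f(n) = n is O(n).
All listed options are valid Big-O bounds (upper bounds),
but O(n) is the tightest (smallest valid bound).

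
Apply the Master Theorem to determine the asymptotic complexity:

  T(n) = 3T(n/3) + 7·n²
Θ(n²)

Master Theorem: a = 3, b = 3, f(n) = 7·n².
Compute the critical exponent d = log₃(3) = 1.
Compare f(n) = Θ(n²) against n^d:
  k = 2 > d = 1, so f(n) = Ω(n^(d+ε)) — Case 3.
  Regularity: a·(n/b)^2/n^2 = a/b^2 = 3/9 < 1 ✓.
  The top-level work dominates: T(n) = Θ(f(n)) = Θ(n²).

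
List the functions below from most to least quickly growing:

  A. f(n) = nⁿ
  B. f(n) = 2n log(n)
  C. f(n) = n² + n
A > C > B

Comparing growth rates:
A = nⁿ is O(nⁿ)
C = n² + n is O(n²)
B = 2n log(n) is O(n log n)

Therefore, the order from fastest to slowest is: A > C > B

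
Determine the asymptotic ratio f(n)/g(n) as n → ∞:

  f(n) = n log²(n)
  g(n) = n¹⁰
0

Since n log²(n) (O(n log² n)) grows slower than n¹⁰ (O(n¹⁰)),
the ratio f(n)/g(n) → 0 as n → ∞.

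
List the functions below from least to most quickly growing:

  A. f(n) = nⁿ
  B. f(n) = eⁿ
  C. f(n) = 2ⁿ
C < B < A

Comparing growth rates:
C = 2ⁿ is O(2ⁿ)
B = eⁿ is O(eⁿ)
A = nⁿ is O(nⁿ)

Therefore, the order from slowest to fastest is: C < B < A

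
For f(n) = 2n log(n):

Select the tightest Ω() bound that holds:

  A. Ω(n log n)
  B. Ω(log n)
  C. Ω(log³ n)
A

f(n) = 2n log(n) is Ω(n log n).
All listed options are valid Big-Ω bounds (lower bounds),
but Ω(n log n) is the tightest (largest valid bound).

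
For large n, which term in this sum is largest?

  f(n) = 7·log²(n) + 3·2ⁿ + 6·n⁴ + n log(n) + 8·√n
3·2ⁿ

Looking at each term:
  - 7·log²(n) is O(log² n)
  - 3·2ⁿ is O(2ⁿ)
  - 6·n⁴ is O(n⁴)
  - n log(n) is O(n log n)
  - 8·√n is O(√n)

The term 3·2ⁿ (O(2ⁿ)) grows fastest and dominates all others.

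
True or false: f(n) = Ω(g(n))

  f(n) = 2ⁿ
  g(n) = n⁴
True

f(n) = 2ⁿ is O(2ⁿ), and g(n) = n⁴ is O(n⁴).
Since O(2ⁿ) grows at least as fast as O(n⁴), f(n) = Ω(g(n)) is true.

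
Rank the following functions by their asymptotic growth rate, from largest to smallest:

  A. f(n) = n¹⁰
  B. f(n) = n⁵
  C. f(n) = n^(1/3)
A > B > C

Comparing growth rates:
A = n¹⁰ is O(n¹⁰)
B = n⁵ is O(n⁵)
C = n^(1/3) is O(n^(1/3))

Therefore, the order from fastest to slowest is: A > B > C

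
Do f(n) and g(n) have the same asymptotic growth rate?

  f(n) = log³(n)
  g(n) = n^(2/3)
False

f(n) = log³(n) is O(log³ n), and g(n) = n^(2/3) is O(n^(2/3)).
Since they have different growth rates, f(n) = Θ(g(n)) is false.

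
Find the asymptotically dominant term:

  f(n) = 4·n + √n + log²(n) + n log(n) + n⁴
n⁴

Looking at each term:
  - 4·n is O(n)
  - √n is O(√n)
  - log²(n) is O(log² n)
  - n log(n) is O(n log n)
  - n⁴ is O(n⁴)

The term n⁴ (O(n⁴)) grows fastest and dominates all others.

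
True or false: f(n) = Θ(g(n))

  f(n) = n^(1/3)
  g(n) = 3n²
False

f(n) = n^(1/3) is O(n^(1/3)), and g(n) = 3n² is O(n²).
Since they have different growth rates, f(n) = Θ(g(n)) is false.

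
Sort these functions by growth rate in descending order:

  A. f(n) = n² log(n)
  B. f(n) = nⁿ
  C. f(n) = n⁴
B > C > A

Comparing growth rates:
B = nⁿ is O(nⁿ)
C = n⁴ is O(n⁴)
A = n² log(n) is O(n² log n)

Therefore, the order from fastest to slowest is: B > C > A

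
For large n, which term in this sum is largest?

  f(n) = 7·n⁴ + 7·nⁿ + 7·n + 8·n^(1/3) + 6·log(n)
7·nⁿ

Looking at each term:
  - 7·n⁴ is O(n⁴)
  - 7·nⁿ is O(nⁿ)
  - 7·n is O(n)
  - 8·n^(1/3) is O(n^(1/3))
  - 6·log(n) is O(log n)

The term 7·nⁿ (O(nⁿ)) grows fastest and dominates all others.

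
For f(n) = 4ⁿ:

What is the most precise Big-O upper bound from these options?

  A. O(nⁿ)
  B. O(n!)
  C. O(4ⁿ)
C

f(n) = 4ⁿ is O(4ⁿ).
All listed options are valid Big-O bounds (upper bounds),
but O(4ⁿ) is the tightest (smallest valid bound).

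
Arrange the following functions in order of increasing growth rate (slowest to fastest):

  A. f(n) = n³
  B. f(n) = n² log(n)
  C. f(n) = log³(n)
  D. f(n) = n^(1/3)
C < D < B < A

Comparing growth rates:
C = log³(n) is O(log³ n)
D = n^(1/3) is O(n^(1/3))
B = n² log(n) is O(n² log n)
A = n³ is O(n³)

Therefore, the order from slowest to fastest is: C < D < B < A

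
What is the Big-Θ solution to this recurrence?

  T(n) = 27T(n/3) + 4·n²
Θ(n³)

Master Theorem: a = 27, b = 3, f(n) = 4·n².
Compute the critical exponent d = log₃(27) = 3.
Compare f(n) = Θ(n²) against n^d:
  k = 2 < d = 3, so f(n) = O(n^(d-ε)) — Case 1.
  The recursion cost dominates: T(n) = Θ(n^d) = Θ(n³).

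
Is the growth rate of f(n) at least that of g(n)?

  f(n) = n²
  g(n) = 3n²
True

f(n) = n² and g(n) = 3n² are both O(n²).
Big-Ω permits equal growth rates (f ≥ c·g for some c > 0), so f(n) = Ω(g(n)) is true.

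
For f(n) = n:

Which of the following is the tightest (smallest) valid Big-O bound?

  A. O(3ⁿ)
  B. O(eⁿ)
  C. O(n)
C

f(n) = n is O(n).
All listed options are valid Big-O bounds (upper bounds),
but O(n) is the tightest (smallest valid bound).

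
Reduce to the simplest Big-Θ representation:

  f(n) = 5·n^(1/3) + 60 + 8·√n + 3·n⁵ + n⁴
Θ(n⁵)

Order the terms by growth rate: 60 ≺ 5·n^(1/3) ≺ 8·√n ≺ n⁴ ≺ 3·n⁵.
The fastest-growing term 3·n⁵ dominates as n → ∞; dropping its constant factor gives Θ(n⁵).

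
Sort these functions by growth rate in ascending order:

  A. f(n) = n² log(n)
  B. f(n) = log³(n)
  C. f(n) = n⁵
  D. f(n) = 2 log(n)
D < B < A < C

Comparing growth rates:
D = 2 log(n) is O(log n)
B = log³(n) is O(log³ n)
A = n² log(n) is O(n² log n)
C = n⁵ is O(n⁵)

Therefore, the order from slowest to fastest is: D < B < A < C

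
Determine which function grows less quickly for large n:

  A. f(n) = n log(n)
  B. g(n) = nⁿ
A

f(n) = n log(n) is O(n log n), while g(n) = nⁿ is O(nⁿ).
Since O(n log n) grows slower than O(nⁿ), f(n) is dominated.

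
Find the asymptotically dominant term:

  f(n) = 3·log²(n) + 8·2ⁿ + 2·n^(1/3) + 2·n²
8·2ⁿ

Looking at each term:
  - 3·log²(n) is O(log² n)
  - 8·2ⁿ is O(2ⁿ)
  - 2·n^(1/3) is O(n^(1/3))
  - 2·n² is O(n²)

The term 8·2ⁿ (O(2ⁿ)) grows fastest and dominates all others.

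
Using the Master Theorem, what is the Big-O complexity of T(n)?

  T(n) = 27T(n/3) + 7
Θ(n³)

Master Theorem: a = 27, b = 3, f(n) = 7.
Compute the critical exponent d = log₃(27) = 3.
Compare f(n) = Θ(1) against n^d:
  k = 0 < d = 3, so f(n) = O(n^(d-ε)) — Case 1.
  The recursion cost dominates: T(n) = Θ(n^d) = Θ(n³).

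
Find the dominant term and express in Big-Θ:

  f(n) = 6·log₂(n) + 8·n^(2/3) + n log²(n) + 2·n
Θ(n log² n)

Order the terms by growth rate: 6·log₂(n) ≺ 8·n^(2/3) ≺ 2·n ≺ n log²(n).
The fastest-growing term n log²(n) dominates as n → ∞; dropping its constant factor gives Θ(n log² n).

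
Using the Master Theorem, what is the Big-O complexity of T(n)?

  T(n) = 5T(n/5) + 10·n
Θ(n log n)

Master Theorem: a = 5, b = 5, f(n) = 10·n.
Compute the critical exponent d = log₅(5) = 1.
Compare f(n) = Θ(n) against n^d:
  k = 1 = d, so f(n) = Θ(n^d) — Case 2.
  Work is balanced across levels: T(n) = Θ(n^d log n) = Θ(n log n).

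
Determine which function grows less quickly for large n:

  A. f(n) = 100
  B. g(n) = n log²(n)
A

f(n) = 100 is O(1), while g(n) = n log²(n) is O(n log² n).
Since O(1) grows slower than O(n log² n), f(n) is dominated.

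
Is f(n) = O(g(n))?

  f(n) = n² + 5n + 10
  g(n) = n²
True

f(n) = n² + 5n + 10 and g(n) = n² are both O(n²).
Big-O permits equal growth rates (f ≤ c·g for some c), so f(n) = O(g(n)) is true.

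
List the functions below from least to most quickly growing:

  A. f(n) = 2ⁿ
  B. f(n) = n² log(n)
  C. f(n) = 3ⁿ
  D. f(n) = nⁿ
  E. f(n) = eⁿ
B < A < E < C < D

Comparing growth rates:
B = n² log(n) is O(n² log n)
A = 2ⁿ is O(2ⁿ)
E = eⁿ is O(eⁿ)
C = 3ⁿ is O(3ⁿ)
D = nⁿ is O(nⁿ)

Therefore, the order from slowest to fastest is: B < A < E < C < D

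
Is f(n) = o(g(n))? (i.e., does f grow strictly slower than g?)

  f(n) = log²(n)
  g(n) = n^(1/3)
True

f(n) = log²(n) is O(log² n), and g(n) = n^(1/3) is O(n^(1/3)).
Since O(log² n) grows strictly slower than O(n^(1/3)), f(n) = o(g(n)) is true.
This means lim(n→∞) f(n)/g(n) = 0.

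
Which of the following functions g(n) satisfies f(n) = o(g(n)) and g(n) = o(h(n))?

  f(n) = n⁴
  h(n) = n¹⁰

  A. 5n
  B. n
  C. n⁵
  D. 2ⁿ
C

We need g(n) with n⁴ = o(g(n)) and g(n) = o(n¹⁰), i.e. O(n⁴) ≺ g ≺ O(n¹⁰).
Check each option:
  A. 5n — O(n) does not grow strictly faster than f(n)
  B. n — O(n) does not grow strictly faster than f(n)
  C. n⁵ — O(n⁵) is strictly between O(n⁴) and O(n¹⁰) ✓
  D. 2ⁿ — O(2ⁿ) does not grow strictly slower than h(n)

Only option C (n⁵) lies strictly between.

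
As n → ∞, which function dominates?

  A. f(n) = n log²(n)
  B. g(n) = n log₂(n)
A

f(n) = n log²(n) is O(n log² n), while g(n) = n log₂(n) is O(n log n).
Since O(n log² n) grows faster than O(n log n), f(n) dominates.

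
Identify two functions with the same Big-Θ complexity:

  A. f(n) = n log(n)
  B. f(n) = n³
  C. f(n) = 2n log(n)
A and C

Examining each function:
  A. n log(n) is O(n log n)
  B. n³ is O(n³)
  C. 2n log(n) is O(n log n)

Functions A and C both have the same complexity class.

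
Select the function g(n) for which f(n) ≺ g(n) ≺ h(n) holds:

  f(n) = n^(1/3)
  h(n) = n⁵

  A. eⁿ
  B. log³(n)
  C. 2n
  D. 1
C

We need g(n) with n^(1/3) = o(g(n)) and g(n) = o(n⁵), i.e. O(n^(1/3)) ≺ g ≺ O(n⁵).
Check each option:
  A. eⁿ — O(eⁿ) does not grow strictly slower than h(n)
  B. log³(n) — O(log³ n) does not grow strictly faster than f(n)
  C. 2n — O(n) is strictly between O(n^(1/3)) and O(n⁵) ✓
  D. 1 — O(1) does not grow strictly faster than f(n)

Only option C (2n) lies strictly between.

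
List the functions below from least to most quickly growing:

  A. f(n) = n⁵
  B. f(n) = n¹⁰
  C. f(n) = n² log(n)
C < A < B

Comparing growth rates:
C = n² log(n) is O(n² log n)
A = n⁵ is O(n⁵)
B = n¹⁰ is O(n¹⁰)

Therefore, the order from slowest to fastest is: C < A < B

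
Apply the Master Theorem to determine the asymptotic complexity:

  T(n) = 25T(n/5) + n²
Θ(n² log n)

Master Theorem: a = 25, b = 5, f(n) = n².
Compute the critical exponent d = log₅(25) = 2.
Compare f(n) = Θ(n²) against n^d:
  k = 2 = d, so f(n) = Θ(n^d) — Case 2.
  Work is balanced across levels: T(n) = Θ(n^d log n) = Θ(n² log n).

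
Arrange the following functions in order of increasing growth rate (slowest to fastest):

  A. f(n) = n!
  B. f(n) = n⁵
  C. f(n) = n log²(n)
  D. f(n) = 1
D < C < B < A

Comparing growth rates:
D = 1 is O(1)
C = n log²(n) is O(n log² n)
B = n⁵ is O(n⁵)
A = n! is O(n!)

Therefore, the order from slowest to fastest is: D < C < B < A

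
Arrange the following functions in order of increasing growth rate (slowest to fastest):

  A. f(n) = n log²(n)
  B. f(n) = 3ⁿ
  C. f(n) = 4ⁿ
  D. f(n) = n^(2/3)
D < A < B < C

Comparing growth rates:
D = n^(2/3) is O(n^(2/3))
A = n log²(n) is O(n log² n)
B = 3ⁿ is O(3ⁿ)
C = 4ⁿ is O(4ⁿ)

Therefore, the order from slowest to fastest is: D < A < B < C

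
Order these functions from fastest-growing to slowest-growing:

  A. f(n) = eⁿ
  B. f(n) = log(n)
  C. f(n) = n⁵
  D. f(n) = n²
A > C > D > B

Comparing growth rates:
A = eⁿ is O(eⁿ)
C = n⁵ is O(n⁵)
D = n² is O(n²)
B = log(n) is O(log n)

Therefore, the order from fastest to slowest is: A > C > D > B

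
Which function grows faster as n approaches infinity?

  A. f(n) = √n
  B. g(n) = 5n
B

f(n) = √n is O(√n), while g(n) = 5n is O(n).
Since O(n) grows faster than O(√n), g(n) dominates.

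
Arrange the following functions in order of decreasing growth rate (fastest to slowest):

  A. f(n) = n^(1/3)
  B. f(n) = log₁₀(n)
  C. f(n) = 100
A > B > C

Comparing growth rates:
A = n^(1/3) is O(n^(1/3))
B = log₁₀(n) is O(log n)
C = 100 is O(1)

Therefore, the order from fastest to slowest is: A > B > C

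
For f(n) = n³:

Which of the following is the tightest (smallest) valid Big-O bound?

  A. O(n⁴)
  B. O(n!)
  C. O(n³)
C

f(n) = n³ is O(n³).
All listed options are valid Big-O bounds (upper bounds),
but O(n³) is the tightest (smallest valid bound).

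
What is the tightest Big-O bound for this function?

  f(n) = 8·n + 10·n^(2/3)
O(n)

The dominant term in 8·n + 10·n^(2/3) is 8·n, which is Θ(n).
Lower-order terms (10·n^(2/3)) are asymptotically negligible.
Constants are absorbed, so the tightest bound is O(n).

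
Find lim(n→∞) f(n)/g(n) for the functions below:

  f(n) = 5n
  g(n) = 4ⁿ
0

Since 5n (O(n)) grows slower than 4ⁿ (O(4ⁿ)),
the ratio f(n)/g(n) → 0 as n → ∞.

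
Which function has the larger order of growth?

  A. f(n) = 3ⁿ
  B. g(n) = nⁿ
B

f(n) = 3ⁿ is O(3ⁿ), while g(n) = nⁿ is O(nⁿ).
Since O(nⁿ) grows faster than O(3ⁿ), g(n) dominates.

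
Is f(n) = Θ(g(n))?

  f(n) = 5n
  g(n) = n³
False

f(n) = 5n is O(n), and g(n) = n³ is O(n³).
Since they have different growth rates, f(n) = Θ(g(n)) is false.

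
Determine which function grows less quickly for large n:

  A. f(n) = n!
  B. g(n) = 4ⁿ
B

f(n) = n! is O(n!), while g(n) = 4ⁿ is O(4ⁿ).
Since O(4ⁿ) grows slower than O(n!), g(n) is dominated.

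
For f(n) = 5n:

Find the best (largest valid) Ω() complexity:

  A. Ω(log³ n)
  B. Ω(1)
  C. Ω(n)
C

f(n) = 5n is Ω(n).
All listed options are valid Big-Ω bounds (lower bounds),
but Ω(n) is the tightest (largest valid bound).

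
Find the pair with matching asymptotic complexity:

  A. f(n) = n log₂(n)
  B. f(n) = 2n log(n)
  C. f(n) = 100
A and B

Examining each function:
  A. n log₂(n) is O(n log n)
  B. 2n log(n) is O(n log n)
  C. 100 is O(1)

Functions A and B both have the same complexity class.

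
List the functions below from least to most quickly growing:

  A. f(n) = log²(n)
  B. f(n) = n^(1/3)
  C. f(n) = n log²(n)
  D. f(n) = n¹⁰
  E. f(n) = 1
E < A < B < C < D

Comparing growth rates:
E = 1 is O(1)
A = log²(n) is O(log² n)
B = n^(1/3) is O(n^(1/3))
C = n log²(n) is O(n log² n)
D = n¹⁰ is O(n¹⁰)

Therefore, the order from slowest to fastest is: E < A < B < C < D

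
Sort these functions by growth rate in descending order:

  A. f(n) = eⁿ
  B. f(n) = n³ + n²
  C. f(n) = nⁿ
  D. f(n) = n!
C > D > A > B

Comparing growth rates:
C = nⁿ is O(nⁿ)
D = n! is O(n!)
A = eⁿ is O(eⁿ)
B = n³ + n² is O(n³)

Therefore, the order from fastest to slowest is: C > D > A > B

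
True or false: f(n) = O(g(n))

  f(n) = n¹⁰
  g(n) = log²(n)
False

f(n) = n¹⁰ is O(n¹⁰), and g(n) = log²(n) is O(log² n).
Since O(n¹⁰) grows faster than O(log² n), f(n) = O(g(n)) is false.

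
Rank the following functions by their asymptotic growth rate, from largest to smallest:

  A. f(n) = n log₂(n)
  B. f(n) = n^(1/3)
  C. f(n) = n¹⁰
C > A > B

Comparing growth rates:
C = n¹⁰ is O(n¹⁰)
A = n log₂(n) is O(n log n)
B = n^(1/3) is O(n^(1/3))

Therefore, the order from fastest to slowest is: C > A > B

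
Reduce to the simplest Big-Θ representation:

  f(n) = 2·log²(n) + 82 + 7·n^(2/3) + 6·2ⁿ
Θ(2ⁿ)

Order the terms by growth rate: 82 ≺ 2·log²(n) ≺ 7·n^(2/3) ≺ 6·2ⁿ.
The fastest-growing term 6·2ⁿ dominates as n → ∞; dropping its constant factor gives Θ(2ⁿ).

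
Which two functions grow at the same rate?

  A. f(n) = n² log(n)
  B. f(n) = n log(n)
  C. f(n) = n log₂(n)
B and C

Examining each function:
  A. n² log(n) is O(n² log n)
  B. n log(n) is O(n log n)
  C. n log₂(n) is O(n log n)

Functions B and C both have the same complexity class.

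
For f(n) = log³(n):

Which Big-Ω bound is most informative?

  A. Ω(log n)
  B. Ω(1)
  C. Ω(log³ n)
C

f(n) = log³(n) is Ω(log³ n).
All listed options are valid Big-Ω bounds (lower bounds),
but Ω(log³ n) is the tightest (largest valid bound).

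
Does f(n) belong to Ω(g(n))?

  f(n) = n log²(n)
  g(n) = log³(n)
True

f(n) = n log²(n) is O(n log² n), and g(n) = log³(n) is O(log³ n).
Since O(n log² n) grows at least as fast as O(log³ n), f(n) = Ω(g(n)) is true.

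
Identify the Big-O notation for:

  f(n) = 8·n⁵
O(n⁵)

The dominant term in 8·n⁵ is 8·n⁵, which is Θ(n⁵).
Constants are absorbed, so the tightest bound is O(n⁵).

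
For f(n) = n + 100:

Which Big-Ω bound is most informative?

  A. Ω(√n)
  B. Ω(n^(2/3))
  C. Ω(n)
C

f(n) = n + 100 is Ω(n).
All listed options are valid Big-Ω bounds (lower bounds),
but Ω(n) is the tightest (largest valid bound).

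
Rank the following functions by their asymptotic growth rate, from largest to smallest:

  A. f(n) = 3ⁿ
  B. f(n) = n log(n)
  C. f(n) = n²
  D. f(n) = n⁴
A > D > C > B

Comparing growth rates:
A = 3ⁿ is O(3ⁿ)
D = n⁴ is O(n⁴)
C = n² is O(n²)
B = n log(n) is O(n log n)

Therefore, the order from fastest to slowest is: A > D > C > B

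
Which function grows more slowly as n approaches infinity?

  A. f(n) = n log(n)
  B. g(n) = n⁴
A

f(n) = n log(n) is O(n log n), while g(n) = n⁴ is O(n⁴).
Since O(n log n) grows slower than O(n⁴), f(n) is dominated.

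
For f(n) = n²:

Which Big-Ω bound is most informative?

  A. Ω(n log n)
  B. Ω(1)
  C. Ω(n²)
C

f(n) = n² is Ω(n²).
All listed options are valid Big-Ω bounds (lower bounds),
but Ω(n²) is the tightest (largest valid bound).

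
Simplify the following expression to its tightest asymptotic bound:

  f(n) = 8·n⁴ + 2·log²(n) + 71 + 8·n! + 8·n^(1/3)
Θ(n!)

Order the terms by growth rate: 71 ≺ 2·log²(n) ≺ 8·n^(1/3) ≺ 8·n⁴ ≺ 8·n!.
The fastest-growing term 8·n! dominates as n → ∞; dropping its constant factor gives Θ(n!).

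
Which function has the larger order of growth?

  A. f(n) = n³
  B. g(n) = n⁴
B

f(n) = n³ is O(n³), while g(n) = n⁴ is O(n⁴).
Since O(n⁴) grows faster than O(n³), g(n) dominates.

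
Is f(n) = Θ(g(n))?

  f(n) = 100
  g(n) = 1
True

f(n) = 100 and g(n) = 1 are both O(1).
Since they have the same asymptotic growth rate, f(n) = Θ(g(n)) is true.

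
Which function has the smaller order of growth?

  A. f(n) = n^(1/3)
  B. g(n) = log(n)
B

f(n) = n^(1/3) is O(n^(1/3)), while g(n) = log(n) is O(log n).
Since O(log n) grows slower than O(n^(1/3)), g(n) is dominated.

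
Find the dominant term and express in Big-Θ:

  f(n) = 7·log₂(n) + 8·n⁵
Θ(n⁵)

Order the terms by growth rate: 7·log₂(n) ≺ 8·n⁵.
The fastest-growing term 8·n⁵ dominates as n → ∞; dropping its constant factor gives Θ(n⁵).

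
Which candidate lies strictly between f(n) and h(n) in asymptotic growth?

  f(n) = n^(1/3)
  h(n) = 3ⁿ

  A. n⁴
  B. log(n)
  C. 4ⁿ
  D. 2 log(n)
A

We need g(n) with n^(1/3) = o(g(n)) and g(n) = o(3ⁿ), i.e. O(n^(1/3)) ≺ g ≺ O(3ⁿ).
Check each option:
  A. n⁴ — O(n⁴) is strictly between O(n^(1/3)) and O(3ⁿ) ✓
  B. log(n) — O(log n) does not grow strictly faster than f(n)
  C. 4ⁿ — O(4ⁿ) does not grow strictly slower than h(n)
  D. 2 log(n) — O(log n) does not grow strictly faster than f(n)

Only option A (n⁴) lies strictly between.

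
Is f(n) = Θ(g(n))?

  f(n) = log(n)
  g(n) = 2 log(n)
True

f(n) = log(n) and g(n) = 2 log(n) are both O(log n).
Since they have the same asymptotic growth rate, f(n) = Θ(g(n)) is true.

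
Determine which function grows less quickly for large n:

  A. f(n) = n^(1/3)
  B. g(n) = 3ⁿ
A

f(n) = n^(1/3) is O(n^(1/3)), while g(n) = 3ⁿ is O(3ⁿ).
Since O(n^(1/3)) grows slower than O(3ⁿ), f(n) is dominated.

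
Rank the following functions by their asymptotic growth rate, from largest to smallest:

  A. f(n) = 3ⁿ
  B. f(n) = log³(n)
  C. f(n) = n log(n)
A > C > B

Comparing growth rates:
A = 3ⁿ is O(3ⁿ)
C = n log(n) is O(n log n)
B = log³(n) is O(log³ n)

Therefore, the order from fastest to slowest is: A > C > B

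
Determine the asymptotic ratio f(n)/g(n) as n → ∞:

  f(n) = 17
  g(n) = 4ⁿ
0

Since 17 (O(1)) grows slower than 4ⁿ (O(4ⁿ)),
the ratio f(n)/g(n) → 0 as n → ∞.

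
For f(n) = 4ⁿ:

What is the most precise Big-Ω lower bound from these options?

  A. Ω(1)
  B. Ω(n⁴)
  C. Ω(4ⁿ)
C

f(n) = 4ⁿ is Ω(4ⁿ).
All listed options are valid Big-Ω bounds (lower bounds),
but Ω(4ⁿ) is the tightest (largest valid bound).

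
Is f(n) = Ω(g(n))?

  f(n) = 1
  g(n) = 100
True

f(n) = 1 and g(n) = 100 are both O(1).
Big-Ω permits equal growth rates (f ≥ c·g for some c > 0), so f(n) = Ω(g(n)) is true.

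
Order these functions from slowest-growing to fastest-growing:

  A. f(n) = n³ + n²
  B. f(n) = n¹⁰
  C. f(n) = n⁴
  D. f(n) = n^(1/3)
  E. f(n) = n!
D < A < C < B < E

Comparing growth rates:
D = n^(1/3) is O(n^(1/3))
A = n³ + n² is O(n³)
C = n⁴ is O(n⁴)
B = n¹⁰ is O(n¹⁰)
E = n! is O(n!)

Therefore, the order from slowest to fastest is: D < A < C < B < E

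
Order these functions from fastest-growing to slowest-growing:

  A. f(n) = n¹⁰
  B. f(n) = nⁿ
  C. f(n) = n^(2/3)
B > A > C

Comparing growth rates:
B = nⁿ is O(nⁿ)
A = n¹⁰ is O(n¹⁰)
C = n^(2/3) is O(n^(2/3))

Therefore, the order from fastest to slowest is: B > A > C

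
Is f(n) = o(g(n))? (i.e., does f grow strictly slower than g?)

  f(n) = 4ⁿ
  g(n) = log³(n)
False

f(n) = 4ⁿ is O(4ⁿ), and g(n) = log³(n) is O(log³ n).
Since O(4ⁿ) grows faster than or equal to O(log³ n), f(n) = o(g(n)) is false.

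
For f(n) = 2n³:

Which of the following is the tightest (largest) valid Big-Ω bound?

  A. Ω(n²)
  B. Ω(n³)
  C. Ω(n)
B

f(n) = 2n³ is Ω(n³).
All listed options are valid Big-Ω bounds (lower bounds),
but Ω(n³) is the tightest (largest valid bound).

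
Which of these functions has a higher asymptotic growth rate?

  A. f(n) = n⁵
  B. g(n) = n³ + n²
A

f(n) = n⁵ is O(n⁵), while g(n) = n³ + n² is O(n³).
Since O(n⁵) grows faster than O(n³), f(n) dominates.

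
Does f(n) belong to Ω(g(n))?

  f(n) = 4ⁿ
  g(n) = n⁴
True

f(n) = 4ⁿ is O(4ⁿ), and g(n) = n⁴ is O(n⁴).
Since O(4ⁿ) grows at least as fast as O(n⁴), f(n) = Ω(g(n)) is true.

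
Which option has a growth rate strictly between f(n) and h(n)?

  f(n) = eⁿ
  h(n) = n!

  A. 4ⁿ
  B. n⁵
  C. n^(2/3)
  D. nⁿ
A

We need g(n) with eⁿ = o(g(n)) and g(n) = o(n!), i.e. O(eⁿ) ≺ g ≺ O(n!).
Check each option:
  A. 4ⁿ — O(4ⁿ) is strictly between O(eⁿ) and O(n!) ✓
  B. n⁵ — O(n⁵) does not grow strictly faster than f(n)
  C. n^(2/3) — O(n^(2/3)) does not grow strictly faster than f(n)
  D. nⁿ — O(nⁿ) does not grow strictly slower than h(n)

Only option A (4ⁿ) lies strictly between.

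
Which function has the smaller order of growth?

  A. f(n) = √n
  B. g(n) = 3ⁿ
A

f(n) = √n is O(√n), while g(n) = 3ⁿ is O(3ⁿ).
Since O(√n) grows slower than O(3ⁿ), f(n) is dominated.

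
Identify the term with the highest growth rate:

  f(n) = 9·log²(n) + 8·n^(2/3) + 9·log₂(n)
8·n^(2/3)

Looking at each term:
  - 9·log²(n) is O(log² n)
  - 8·n^(2/3) is O(n^(2/3))
  - 9·log₂(n) is O(log n)

The term 8·n^(2/3) (O(n^(2/3))) grows fastest and dominates all others.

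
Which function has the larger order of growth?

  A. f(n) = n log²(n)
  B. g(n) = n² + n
B

f(n) = n log²(n) is O(n log² n), while g(n) = n² + n is O(n²).
Since O(n²) grows faster than O(n log² n), g(n) dominates.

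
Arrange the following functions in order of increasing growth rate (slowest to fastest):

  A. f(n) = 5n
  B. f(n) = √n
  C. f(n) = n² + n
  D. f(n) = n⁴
B < A < C < D

Comparing growth rates:
B = √n is O(√n)
A = 5n is O(n)
C = n² + n is O(n²)
D = n⁴ is O(n⁴)

Therefore, the order from slowest to fastest is: B < A < C < D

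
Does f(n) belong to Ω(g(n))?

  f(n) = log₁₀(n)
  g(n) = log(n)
True

f(n) = log₁₀(n) and g(n) = log(n) are both O(log n).
Big-Ω permits equal growth rates (f ≥ c·g for some c > 0), so f(n) = Ω(g(n)) is true.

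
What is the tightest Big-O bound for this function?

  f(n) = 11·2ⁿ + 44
O(2ⁿ)

The dominant term in 11·2ⁿ + 44 is 11·2ⁿ, which is Θ(2ⁿ).
Lower-order terms (44) are asymptotically negligible.
Constants are absorbed, so the tightest bound is O(2ⁿ).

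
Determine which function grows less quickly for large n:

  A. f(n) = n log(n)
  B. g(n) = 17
B

f(n) = n log(n) is O(n log n), while g(n) = 17 is O(1).
Since O(1) grows slower than O(n log n), g(n) is dominated.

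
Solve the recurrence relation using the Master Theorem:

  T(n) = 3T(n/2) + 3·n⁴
Θ(n⁴)

Master Theorem: a = 3, b = 2, f(n) = 3·n⁴.
Compute the critical exponent d = log₂(3) = 1.585.
Compare f(n) = Θ(n⁴) against n^d:
  k = 4 > d = 1.585, so f(n) = Ω(n^(d+ε)) — Case 3.
  Regularity: a·(n/b)^4/n^4 = a/b^4 = 3/16 < 1 ✓.
  The top-level work dominates: T(n) = Θ(f(n)) = Θ(n⁴).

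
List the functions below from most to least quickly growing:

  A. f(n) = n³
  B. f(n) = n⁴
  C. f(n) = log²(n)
B > A > C

Comparing growth rates:
B = n⁴ is O(n⁴)
A = n³ is O(n³)
C = log²(n) is O(log² n)

Therefore, the order from fastest to slowest is: B > A > C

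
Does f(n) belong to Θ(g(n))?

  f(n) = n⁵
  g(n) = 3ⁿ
False

f(n) = n⁵ is O(n⁵), and g(n) = 3ⁿ is O(3ⁿ).
Since they have different growth rates, f(n) = Θ(g(n)) is false.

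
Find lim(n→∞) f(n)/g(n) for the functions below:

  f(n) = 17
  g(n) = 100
17/100

Since 17 and 100 have the same growth rate (O(1)),
the ratio converges to a constant: 17/100.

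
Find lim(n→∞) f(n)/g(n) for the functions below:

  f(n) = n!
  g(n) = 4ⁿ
∞

Since n! (O(n!)) grows faster than 4ⁿ (O(4ⁿ)),
the ratio f(n)/g(n) → ∞ as n → ∞.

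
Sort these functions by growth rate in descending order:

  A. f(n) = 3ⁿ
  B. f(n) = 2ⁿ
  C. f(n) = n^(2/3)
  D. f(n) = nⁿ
D > A > B > C

Comparing growth rates:
D = nⁿ is O(nⁿ)
A = 3ⁿ is O(3ⁿ)
B = 2ⁿ is O(2ⁿ)
C = n^(2/3) is O(n^(2/3))

Therefore, the order from fastest to slowest is: D > A > B > C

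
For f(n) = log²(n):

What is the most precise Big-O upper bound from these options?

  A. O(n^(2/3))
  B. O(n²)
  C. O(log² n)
C

f(n) = log²(n) is O(log² n).
All listed options are valid Big-O bounds (upper bounds),
but O(log² n) is the tightest (smallest valid bound).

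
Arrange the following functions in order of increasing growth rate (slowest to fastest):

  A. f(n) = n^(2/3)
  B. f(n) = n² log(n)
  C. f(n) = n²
A < C < B

Comparing growth rates:
A = n^(2/3) is O(n^(2/3))
C = n² is O(n²)
B = n² log(n) is O(n² log n)

Therefore, the order from slowest to fastest is: A < C < B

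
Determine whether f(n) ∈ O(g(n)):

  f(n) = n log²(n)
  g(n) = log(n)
False

f(n) = n log²(n) is O(n log² n), and g(n) = log(n) is O(log n).
Since O(n log² n) grows faster than O(log n), f(n) = O(g(n)) is false.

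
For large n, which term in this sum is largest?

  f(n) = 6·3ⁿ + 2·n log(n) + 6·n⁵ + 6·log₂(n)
6·3ⁿ

Looking at each term:
  - 6·3ⁿ is O(3ⁿ)
  - 2·n log(n) is O(n log n)
  - 6·n⁵ is O(n⁵)
  - 6·log₂(n) is O(log n)

The term 6·3ⁿ (O(3ⁿ)) grows fastest and dominates all others.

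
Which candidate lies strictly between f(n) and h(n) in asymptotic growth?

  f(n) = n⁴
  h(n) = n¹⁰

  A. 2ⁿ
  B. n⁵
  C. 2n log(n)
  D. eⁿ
B

We need g(n) with n⁴ = o(g(n)) and g(n) = o(n¹⁰), i.e. O(n⁴) ≺ g ≺ O(n¹⁰).
Check each option:
  A. 2ⁿ — O(2ⁿ) does not grow strictly slower than h(n)
  B. n⁵ — O(n⁵) is strictly between O(n⁴) and O(n¹⁰) ✓
  C. 2n log(n) — O(n log n) does not grow strictly faster than f(n)
  D. eⁿ — O(eⁿ) does not grow strictly slower than h(n)

Only option B (n⁵) lies strictly between.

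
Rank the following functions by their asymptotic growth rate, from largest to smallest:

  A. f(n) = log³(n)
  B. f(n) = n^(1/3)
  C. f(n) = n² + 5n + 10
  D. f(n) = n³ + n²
D > C > B > A

Comparing growth rates:
D = n³ + n² is O(n³)
C = n² + 5n + 10 is O(n²)
B = n^(1/3) is O(n^(1/3))
A = log³(n) is O(log³ n)

Therefore, the order from fastest to slowest is: D > C > B > A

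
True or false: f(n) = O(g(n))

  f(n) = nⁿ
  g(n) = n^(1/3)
False

f(n) = nⁿ is O(nⁿ), and g(n) = n^(1/3) is O(n^(1/3)).
Since O(nⁿ) grows faster than O(n^(1/3)), f(n) = O(g(n)) is false.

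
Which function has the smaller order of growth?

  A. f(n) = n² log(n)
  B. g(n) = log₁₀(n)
B

f(n) = n² log(n) is O(n² log n), while g(n) = log₁₀(n) is O(log n).
Since O(log n) grows slower than O(n² log n), g(n) is dominated.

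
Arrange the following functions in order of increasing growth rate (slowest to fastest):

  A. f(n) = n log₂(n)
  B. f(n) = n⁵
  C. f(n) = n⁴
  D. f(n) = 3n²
A < D < C < B

Comparing growth rates:
A = n log₂(n) is O(n log n)
D = 3n² is O(n²)
C = n⁴ is O(n⁴)
B = n⁵ is O(n⁵)

Therefore, the order from slowest to fastest is: A < D < C < B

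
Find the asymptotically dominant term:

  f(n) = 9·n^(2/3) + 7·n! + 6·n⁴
7·n!

Looking at each term:
  - 9·n^(2/3) is O(n^(2/3))
  - 7·n! is O(n!)
  - 6·n⁴ is O(n⁴)

The term 7·n! (O(n!)) grows fastest and dominates all others.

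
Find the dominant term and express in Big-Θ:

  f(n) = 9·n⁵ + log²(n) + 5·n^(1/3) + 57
Θ(n⁵)

Order the terms by growth rate: 57 ≺ log²(n) ≺ 5·n^(1/3) ≺ 9·n⁵.
The fastest-growing term 9·n⁵ dominates as n → ∞; dropping its constant factor gives Θ(n⁵).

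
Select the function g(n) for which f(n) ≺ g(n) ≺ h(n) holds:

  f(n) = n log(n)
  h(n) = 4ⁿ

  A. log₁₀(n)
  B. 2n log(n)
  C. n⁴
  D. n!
C

We need g(n) with n log(n) = o(g(n)) and g(n) = o(4ⁿ), i.e. O(n log n) ≺ g ≺ O(4ⁿ).
Check each option:
  A. log₁₀(n) — O(log n) does not grow strictly faster than f(n)
  B. 2n log(n) — O(n log n) does not grow strictly faster than f(n)
  C. n⁴ — O(n⁴) is strictly between O(n log n) and O(4ⁿ) ✓
  D. n! — O(n!) does not grow strictly slower than h(n)

Only option C (n⁴) lies strictly between.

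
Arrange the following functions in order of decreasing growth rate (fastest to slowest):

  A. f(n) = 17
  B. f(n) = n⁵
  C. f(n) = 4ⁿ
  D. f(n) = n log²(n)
C > B > D > A

Comparing growth rates:
C = 4ⁿ is O(4ⁿ)
B = n⁵ is O(n⁵)
D = n log²(n) is O(n log² n)
A = 17 is O(1)

Therefore, the order from fastest to slowest is: C > B > D > A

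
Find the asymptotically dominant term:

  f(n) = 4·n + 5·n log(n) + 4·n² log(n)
4·n² log(n)

Looking at each term:
  - 4·n is O(n)
  - 5·n log(n) is O(n log n)
  - 4·n² log(n) is O(n² log n)

The term 4·n² log(n) (O(n² log n)) grows fastest and dominates all others.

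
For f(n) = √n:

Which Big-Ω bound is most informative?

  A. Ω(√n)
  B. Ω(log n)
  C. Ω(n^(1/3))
A

f(n) = √n is Ω(√n).
All listed options are valid Big-Ω bounds (lower bounds),
but Ω(√n) is the tightest (largest valid bound).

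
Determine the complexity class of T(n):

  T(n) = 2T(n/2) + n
Θ(n log n)

Master Theorem: a = 2, b = 2, f(n) = n.
Compute the critical exponent d = log₂(2) = 1.
Compare f(n) = Θ(n) against n^d:
  k = 1 = d, so f(n) = Θ(n^d) — Case 2.
  Work is balanced across levels: T(n) = Θ(n^d log n) = Θ(n log n).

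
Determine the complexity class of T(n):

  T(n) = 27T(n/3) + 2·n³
Θ(n³ log n)

Master Theorem: a = 27, b = 3, f(n) = 2·n³.
Compute the critical exponent d = log₃(27) = 3.
Compare f(n) = Θ(n³) against n^d:
  k = 3 = d, so f(n) = Θ(n^d) — Case 2.
  Work is balanced across levels: T(n) = Θ(n^d log n) = Θ(n³ log n).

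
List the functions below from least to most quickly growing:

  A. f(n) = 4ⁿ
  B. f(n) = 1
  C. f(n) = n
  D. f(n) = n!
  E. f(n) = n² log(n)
B < C < E < A < D

Comparing growth rates:
B = 1 is O(1)
C = n is O(n)
E = n² log(n) is O(n² log n)
A = 4ⁿ is O(4ⁿ)
D = n! is O(n!)

Therefore, the order from slowest to fastest is: B < C < E < A < D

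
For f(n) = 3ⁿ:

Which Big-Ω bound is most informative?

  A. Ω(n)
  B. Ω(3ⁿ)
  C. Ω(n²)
B

f(n) = 3ⁿ is Ω(3ⁿ).
All listed options are valid Big-Ω bounds (lower bounds),
but Ω(3ⁿ) is the tightest (largest valid bound).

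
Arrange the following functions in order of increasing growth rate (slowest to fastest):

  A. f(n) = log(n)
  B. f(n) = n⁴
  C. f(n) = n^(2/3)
A < C < B

Comparing growth rates:
A = log(n) is O(log n)
C = n^(2/3) is O(n^(2/3))
B = n⁴ is O(n⁴)

Therefore, the order from slowest to fastest is: A < C < B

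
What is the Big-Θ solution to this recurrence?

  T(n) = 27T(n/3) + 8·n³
Θ(n³ log n)

Master Theorem: a = 27, b = 3, f(n) = 8·n³.
Compute the critical exponent d = log₃(27) = 3.
Compare f(n) = Θ(n³) against n^d:
  k = 3 = d, so f(n) = Θ(n^d) — Case 2.
  Work is balanced across levels: T(n) = Θ(n^d log n) = Θ(n³ log n).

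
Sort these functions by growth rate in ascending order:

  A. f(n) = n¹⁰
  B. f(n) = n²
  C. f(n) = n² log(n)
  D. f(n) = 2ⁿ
B < C < A < D

Comparing growth rates:
B = n² is O(n²)
C = n² log(n) is O(n² log n)
A = n¹⁰ is O(n¹⁰)
D = 2ⁿ is O(2ⁿ)

Therefore, the order from slowest to fastest is: B < C < A < D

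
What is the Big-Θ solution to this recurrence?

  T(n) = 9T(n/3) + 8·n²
Θ(n² log n)

Master Theorem: a = 9, b = 3, f(n) = 8·n².
Compute the critical exponent d = log₃(9) = 2.
Compare f(n) = Θ(n²) against n^d:
  k = 2 = d, so f(n) = Θ(n^d) — Case 2.
  Work is balanced across levels: T(n) = Θ(n^d log n) = Θ(n² log n).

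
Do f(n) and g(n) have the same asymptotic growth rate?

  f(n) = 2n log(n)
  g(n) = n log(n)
True

f(n) = 2n log(n) and g(n) = n log(n) are both O(n log n).
Since they have the same asymptotic growth rate, f(n) = Θ(g(n)) is true.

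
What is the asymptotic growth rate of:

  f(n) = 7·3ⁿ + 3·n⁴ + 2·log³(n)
Θ(3ⁿ)

Order the terms by growth rate: 2·log³(n) ≺ 3·n⁴ ≺ 7·3ⁿ.
The fastest-growing term 7·3ⁿ dominates as n → ∞; dropping its constant factor gives Θ(3ⁿ).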